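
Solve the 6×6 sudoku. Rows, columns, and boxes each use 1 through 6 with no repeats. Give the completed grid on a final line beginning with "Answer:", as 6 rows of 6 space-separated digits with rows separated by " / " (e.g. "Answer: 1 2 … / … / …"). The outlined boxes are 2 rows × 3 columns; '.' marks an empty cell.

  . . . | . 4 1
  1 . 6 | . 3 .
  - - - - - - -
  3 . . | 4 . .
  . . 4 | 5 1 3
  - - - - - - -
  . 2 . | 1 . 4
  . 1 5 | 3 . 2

Step 1. [r4c1∈{2,6}] 2 has one home in row 4: r4c1 ⇒ r4c1=2.
Step 2. [r6c5∈{6}] r6c5's peers cover all but 6, so r6c5=6.
Step 3. [r3c2∈{5,6}] row 3 places 5 nowhere but r3c2. So r3c2=5.
Step 4. [r1c3∈{2,3}] 2 has one home in col 3: r1c3, so r1c3=2.
Step 5. [r3c6∈{6}] r3c6 is down to just 6, so r3c6=6.
Step 6. [r2c4∈{2}] r2c4 has the single candidate 2. So r2c4=2.
Step 7. [r5c5∈{5}] r5c5 has the single candidate 5 ⇒ r5c5=5.
Step 8. [r2c2∈{4}] r2c2's peers cover all but 4. So r2c2=4.
Step 9. [r5c3∈{3}] only 3 remains possible at r5c3. So r5c3=3.
Step 10. [r4c2∈{6}] r4c2's peers cover all but 6. So r4c2=6.
Step 11. [r1c1∈{5}] r1c1 has the single candidate 5. So r1c1=5.
Step 12. [r3c3∈{1}] only 1 remains possible at r3c3. So r3c3=1.
Step 13. [r2c6∈{5}] r2c6's peers cover all but 5, so r2c6=5.
Step 14. [r5c1∈{6}] r5c1's peers cover all but 6. So r5c1=6.
Step 15. [r3c5∈{2}] only 2 remains possible at r3c5 ⇒ r3c5=2.
Step 16. [r1c4∈{6}] r1c4 has the single candidate 6 ⇒ r1c4=6.
Step 17. [r1c2∈{3}] r1c2's peers cover all but 3, so r1c2=3.
Step 18. [r6c1∈{4}] only 4 remains possible at r6c1. So r6c1=4.

Answer: 5 3 2 6 4 1 / 1 4 6 2 3 5 / 3 5 1 4 2 6 / 2 6 4 5 1 3 / 6 2 3 1 5 4 / 4 1 5 3 6 2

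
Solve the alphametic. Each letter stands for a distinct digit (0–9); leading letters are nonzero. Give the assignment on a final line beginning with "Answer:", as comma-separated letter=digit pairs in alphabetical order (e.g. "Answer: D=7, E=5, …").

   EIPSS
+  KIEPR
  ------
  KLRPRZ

Step 1. [col 1: S + R ≡ Z (mod 10)] no forcing yet in column 1 (carry-in 0); R=5 is free and consistent — try it. So R=5.
Step 2. [col 1: S + R ≡ Z (mod 10)] no forcing yet in column 1 (carry-in 0); S=8 is free and consistent — try it. So S=8.
Step 3. [K] adding two 5-digit numbers gives at most 5+1 digits, and here it does — K is that final carry and must be 1 ⇒ K=1.
Step 4. [col 1: S + R ≡ Z (mod 10)] column 1: given S=8, R=5, carry-in 0, and digits 1,5,8 already taken and all letters distinct, S+R≡Z (mod 10) forces Z=3, so Z=3.
Step 5. [col 2: S + P ≡ R (mod 10)] from column 2 (S=8, R=5, carry-in 1, digits 1,3,5,8 already taken and all letters distinct): P must equal 6. So P=6.
Step 6. [col 3: P + E ≡ P (mod 10)] column 3: given P=6, carry-in 1, and digits 1,3,5,6,8 already taken and all letters distinct, P+E≡P (mod 10) forces E=9 ⇒ E=9.
Step 7. [col 4: I + I ≡ R (mod 10)] several values work for I in column 4 (I + I ≡ R (mod 10), carry-in 1); try I=2 ⇒ I=2.
Step 8. [col 5: E + K ≡ L (mod 10)] in column 5 we have E+K≡L with carry-in 0; given E=9, K=1 and digits 1,2,3,5,6,8,9 already taken and all letters distinct, that pins L to 0. So L=0.

Answer: E=9, I=2, K=1, L=0, P=6, R=5, S=8, Z=3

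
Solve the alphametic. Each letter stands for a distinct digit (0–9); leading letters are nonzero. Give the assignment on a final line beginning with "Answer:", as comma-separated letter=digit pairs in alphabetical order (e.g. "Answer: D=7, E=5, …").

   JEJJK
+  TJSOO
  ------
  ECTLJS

Step 1. [col 1: K + O ≡ S (mod 10)] K=8 is one option consistent with column 1 (K + O ≡ S (mod 10), carry-in 0) — take it. So K=8.
Step 2. [col 1: K + O ≡ S (mod 10)] S=7 is one option consistent with column 1 (K + O ≡ S (mod 10), carry-in 0) — take it ⇒ S=7.
Step 3. [col 1: K + O ≡ S (mod 10)] column 1: given K=8, S=7, carry-in 0, and digits 7,8 already taken and all letters distinct, K+O≡S (mod 10) forces O=9. So O=9.
Step 4. [E] E is the leading digit of a 6-digit sum of two 5-digit numbers; the final carry is exactly 1, so E=1.
Step 5. [col 2: J + O ≡ J (mod 10)] no forcing yet in column 2 (carry-in 1); J=4 is free and consistent — try it. So J=4.
Step 6. [col 3: J + S ≡ L (mod 10)] column 3 reads J+S+carry(1)=L with J=4, S=7; with digits 1,4,7,8,9 already taken and all letters distinct, the only value for L is 2. So L=2.
Step 7. [col 4: E + J ≡ T (mod 10)] in column 4 we have E+J≡T with carry-in 1; given E=1, J=4 and digits 1,2,4,7,8,9 already taken and all letters distinct, that pins T to 6. So T=6.
Step 8. [col 5: J + T ≡ C (mod 10)] in column 5 we have J+T≡C with carry-in 0; given J=4, T=6 and digits 1,2,4,6,7,8,9 already taken and all letters distinct, that pins C to 0 ⇒ C=0.

Answer: C=0, E=1, J=4, K=8, L=2, O=9, S=7, T=6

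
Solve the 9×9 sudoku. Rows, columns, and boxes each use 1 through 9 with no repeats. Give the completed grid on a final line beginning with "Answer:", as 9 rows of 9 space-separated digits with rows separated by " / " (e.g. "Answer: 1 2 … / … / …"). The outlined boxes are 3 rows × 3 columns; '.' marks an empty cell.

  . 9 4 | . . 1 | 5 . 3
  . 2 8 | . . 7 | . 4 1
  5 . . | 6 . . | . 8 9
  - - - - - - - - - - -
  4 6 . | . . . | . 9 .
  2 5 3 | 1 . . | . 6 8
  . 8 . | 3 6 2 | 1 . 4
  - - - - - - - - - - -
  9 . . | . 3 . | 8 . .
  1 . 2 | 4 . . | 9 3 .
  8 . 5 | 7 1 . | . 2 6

Step 1. [r5c7∈{7}] only 7 remains possible at r5c7, so r5c7=7.
Step 2. [r8c2∈{7}] only 7 remains possible at r8c2 ⇒ r8c2=7.
Step 3. [r8c9∈{5}] r8c9 has the single candidate 5. So r8c9=5.
Step 4. [r3c3∈{1,7}] in row 3, 7 fits only at r3c3 ⇒ r3c3=7.
Step 5. [r8c5∈{8}] r8c5 has the single candidate 8, so r8c5=8.
Step 6. [r2c4∈{5,9}] col 4 places 9 nowhere but r2c4 ⇒ r2c4=9.
Step 7. [r7c4∈{2,5}] 2 has one home in row 7: r7c4, so r7c4=2.
Step 8. [r4c4∈{5,8}] in col 4, 5 fits only at r4c4. So r4c4=5.
Step 9. [r2c1∈{3,6}] row 2 places 3 nowhere but r2c1 ⇒ r2c1=3.
Step 10. [r3c7∈{2}] r3c7's peers cover all but 2. So r3c7=2.
Step 11. [r3c5∈{4}] r3c5's peers cover all but 4. So r3c5=4.
Step 12. [r7c8∈{1,7}] r7c8 is the only open cell in row 7 admitting 1. So r7c8=1.
Step 13. [r9c7∈{4}] only 4 remains possible at r9c7, so r9c7=4.
Step 14. [r5c6∈{4,9}] r5c6 is the only open cell in row 5 admitting 4, so r5c6=4.
Step 15. [r8c6∈{6}] only 6 remains possible at r8c6, so r8c6=6.
Step 16. [r4c5∈{7}] r4c5 is down to just 7, so r4c5=7.
Step 17. [r4c7∈{3}] r4c7 has the single candidate 3, so r4c7=3.
Step 18. [r4c6∈{8}] r4c6 has the single candidate 8, so r4c6=8.
Step 19. [r9c6∈{9}] only 9 remains possible at r9c6 ⇒ r9c6=9.
Step 20. [r7c2∈{4}] r7c2 has the single candidate 4 ⇒ r7c2=4.
Step 21. [r4c9∈{2}] only 2 remains possible at r4c9 ⇒ r4c9=2.
Step 22. [r6c3∈{9}] r6c3 has the single candidate 9 ⇒ r6c3=9.
Step 23. [r2c7∈{6}] only 6 remains possible at r2c7, so r2c7=6.
Step 24. [r7c3∈{6}] nothing but 6 survives at r7c3. So r7c3=6.
Step 25. [r6c8∈{5}] r6c8's peers cover all but 5 ⇒ r6c8=5.
Step 26. [r7c6∈{5}] nothing but 5 survives at r7c6, so r7c6=5.
Step 27. [r7c9∈{7}] r7c9 is down to just 7. So r7c9=7.
Step 28. [r5c5∈{9}] r5c5's peers cover all but 9, so r5c5=9.
Step 29. [r3c2∈{1}] r3c2's peers cover all but 1. So r3c2=1.
Step 30. [r1c1∈{6}] r1c1 has the single candidate 6 ⇒ r1c1=6.
Step 31. [r9c2∈{3}] only 3 remains possible at r9c2. So r9c2=3.
Step 32. [r1c8∈{7}] r1c8 has the single candidate 7. So r1c8=7.
Step 33. [r6c1∈{7}] only 7 remains possible at r6c1 ⇒ r6c1=7.
Step 34. [r2c5∈{5}] nothing but 5 survives at r2c5 ⇒ r2c5=5.
Step 35. [r1c4∈{8}] only 8 remains possible at r1c4, so r1c4=8.
Step 36. [r3c6∈{3}] r3c6 is down to just 3, so r3c6=3.
Step 37. [r1c5∈{2}] nothing but 2 survives at r1c5, so r1c5=2.
Step 38. [r4c3∈{1}] nothing but 1 survives at r4c3 ⇒ r4c3=1.

Answer: 6 9 4 8 2 1 5 7 3 / 3 2 8 9 5 7 6 4 1 / 5 1 7 6 4 3 2 8 9 / 4 6 1 5 7 8 3 9 2 / 2 5 3 1 9 4 7 6 8 / 7 8 9 3 6 2 1 5 4 / 9 4 6 2 3 5 8 1 7 / 1 7 2 4 8 6 9 3 5 / 8 3 5 7 1 9 4 2 6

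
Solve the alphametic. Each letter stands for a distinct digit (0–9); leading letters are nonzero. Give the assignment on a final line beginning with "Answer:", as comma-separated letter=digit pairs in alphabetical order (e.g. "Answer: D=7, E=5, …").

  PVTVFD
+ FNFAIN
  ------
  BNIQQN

Step 1. [col 1: D + N ≡ N (mod 10)] column 1 reads D+N+carry(0)=N with nothing yet; with all letters distinct, none taken yet, the only value for D is 0, so D=0.
Step 2. [col 1: D + N ≡ N (mod 10)] no forcing yet in column 1 (carry-in 0); N=8 is free and consistent — try it. So N=8.
Step 3. [col 2: F + I ≡ Q (mod 10)] no forcing yet in column 2 (carry-in 0); F=3 is free and consistent — try it. So F=3.
Step 4. [col 2: F + I ≡ Q (mod 10)] column 2 (F + I ≡ Q (mod 10), carry-in 0) doesn't pin Q yet; pick Q=4 and continue ⇒ Q=4.
Step 5. [col 2: F + I ≡ Q (mod 10)] in column 2 we have F+I≡Q with carry-in 0; given F=3, Q=4 and digits 0,3,4,8 already taken and all letters distinct, that pins I to 1. So I=1.
Step 6. [col 3: V + A ≡ Q (mod 10)] no forcing yet in column 3 (carry-in 0); A=5 is free and consistent — try it ⇒ A=5.
Step 7. [col 3: V + A ≡ Q (mod 10)] column 3 reads V+A+carry(0)=Q with A=5, Q=4; with digits 0,1,3,4,5,8 already taken and all letters distinct, the only value for V is 9 ⇒ V=9.
Step 8. [col 4: T + F ≡ I (mod 10)] column 4: given F=3, I=1, carry-in 1, and digits 0,1,3,4,5,8,9 already taken and all letters distinct, T+F≡I (mod 10) forces T=7, so T=7.
Step 9. [col 6: P + F ≡ B (mod 10)] from column 6 (F=3, carry-in 1, digits 0,1,3,4,5,7,8,9 already taken and all letters distinct): P must equal 2 ⇒ P=2.
Step 10. [col 6: P + F ≡ B (mod 10)] column 6: given P=2, F=3, carry-in 1, and digits 0,1,2,3,4,5,7,8,9 already taken and all letters distinct, P+F≡B (mod 10) forces B=6, so B=6.

Answer: A=5, B=6, D=0, F=3, I=1, N=8, P=2, Q=4, T=7, V=9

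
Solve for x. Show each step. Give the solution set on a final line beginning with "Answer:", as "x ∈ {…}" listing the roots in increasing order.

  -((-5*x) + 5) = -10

Step 1. [-((-5*x) + 5) = -10] leading − — multiply by −1. So neg: (-5*x) + 5 = 10.
Step 2. [(-5*x) + 5 = 10] common factor -5 (LHS and 10) — divide through, so factor: x - 1 = -2.
Step 3. [x - 1 = -2] peel the -1: add 1 from each side. So sub: x = -1.

Answer: x ∈ {-1}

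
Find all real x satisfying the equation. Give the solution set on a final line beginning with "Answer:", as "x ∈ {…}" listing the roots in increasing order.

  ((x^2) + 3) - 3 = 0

Step 1. [((x^2) + 3) - 3 = 0] the outer -3 inverts by adding 3 ⇒ sub: (x^2) + 3 = 3.
Step 2. [(x^2) + 3 = 3] peel the +3: subtract 3 from each side ⇒ sub: x^2 = 0.
Step 3. [x^2 = 0] LHS squared, RHS 0 ≥ 0: apply √ (±), so sqrt: x = 0.

Answer: x ∈ {0}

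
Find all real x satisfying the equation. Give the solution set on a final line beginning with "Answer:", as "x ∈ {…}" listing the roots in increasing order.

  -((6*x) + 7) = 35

Step 1. [-((6*x) + 7) = 35] LHS negated; negate both sides. So neg: (6*x) + 7 = -35.
Step 2. [(6*x) + 7 = -35] +7 is outermost — subtract 7 both sides, so sub: 6*x = -42.
Step 3. [6*x = -42] leading coefficient 6: divide by 6. So div: x = -7.

Answer: x ∈ {-7}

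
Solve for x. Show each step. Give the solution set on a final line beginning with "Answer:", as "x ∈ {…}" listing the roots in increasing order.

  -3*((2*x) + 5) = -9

Step 1. [-3*((2*x) + 5) = -9] -3·(inner) — divide through by -3 ⇒ div: (2*x) + 5 = 3.
Step 2. [(2*x) + 5 = 3] peel the +5: subtract 5 from each side ⇒ sub: 2*x = -2.
Step 3. [2*x = -2] LHS = 2·(…); ÷2 both sides, so div: x = -1.

Answer: x ∈ {-1}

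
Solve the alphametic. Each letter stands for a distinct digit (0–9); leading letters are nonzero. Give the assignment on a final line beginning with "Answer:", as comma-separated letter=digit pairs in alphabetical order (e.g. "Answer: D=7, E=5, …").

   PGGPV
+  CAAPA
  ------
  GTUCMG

Step 1. [col 1: V + A ≡ G (mod 10)] column 1 (V + A ≡ G (mod 10), carry-in 0) doesn't pin A yet; pick A=7 and continue ⇒ A=7.
Step 2. [col 1: V + A ≡ G (mod 10)] no forcing yet in column 1 (carry-in 0); G=1 is free and consistent — try it, so G=1.
Step 3. [col 1: V + A ≡ G (mod 10)] from column 1 (A=7, G=1, carry-in 0, digits 1,7 already taken and all letters distinct): V must equal 4 ⇒ V=4.
Step 4. [col 2: P + P ≡ M (mod 10)] several values work for P in column 2 (P + P ≡ M (mod 10), carry-in 1); try P=6. So P=6.
Step 5. [col 2: P + P ≡ M (mod 10)] column 2 reads P+P+carry(1)=M with P=6; with digits 1,4,6,7 already taken and all letters distinct, the only value for M is 3 ⇒ M=3.
Step 6. [col 3: G + A ≡ C (mod 10)] in column 3 we have G+A≡C with carry-in 1; given G=1, A=7 and digits 1,3,4,6,7 already taken and all letters distinct, that pins C to 9. So C=9.
Step 7. [col 4: G + A ≡ U (mod 10)] column 4 reads G+A+carry(0)=U with G=1, A=7; with digits 1,3,4,6,7,9 already taken and all letters distinct, the only value for U is 8 ⇒ U=8.
Step 8. [col 5: P + C ≡ T (mod 10)] column 5: given P=6, C=9, carry-in 0, and digits 1,3,4,6,7,8,9 already taken and all letters distinct, P+C≡T (mod 10) forces T=5. So T=5.

Answer: A=7, C=9, G=1, M=3, P=6, T=5, U=8, V=4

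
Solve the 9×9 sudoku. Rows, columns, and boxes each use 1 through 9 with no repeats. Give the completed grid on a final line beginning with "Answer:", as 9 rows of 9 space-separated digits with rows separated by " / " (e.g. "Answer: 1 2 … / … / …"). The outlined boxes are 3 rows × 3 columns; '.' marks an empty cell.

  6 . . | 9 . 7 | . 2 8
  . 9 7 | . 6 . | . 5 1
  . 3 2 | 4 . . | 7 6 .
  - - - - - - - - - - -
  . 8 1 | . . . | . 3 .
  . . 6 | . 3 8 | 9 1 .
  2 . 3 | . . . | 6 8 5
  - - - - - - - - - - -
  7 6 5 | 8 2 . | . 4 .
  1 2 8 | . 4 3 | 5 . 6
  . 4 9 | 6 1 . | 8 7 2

Step 1. [r5c4∈{2,5,7}] 2 has one home in row 5: r5c4. So r5c4=2.
Step 2. [r1c5∈{5}] r1c5 has the single candidate 5 ⇒ r1c5=5.
Step 3. [r4c1∈{4,5,9}] r4c1 is the only open cell in col 1 admitting 9, so r4c1=9.
Step 4. [r4c5∈{7}] nothing but 7 survives at r4c5. So r4c5=7.
Step 5. [r1c7∈{3,4}] across row 1, 3 lands solely at r1c7, so r1c7=3.
Step 6. [r6c6∈{1,4,9}] in row 6, 4 fits only at r6c6, so r6c6=4.
Step 7. [r5c1∈{4,5}] box 4 places 4 nowhere but r5c1 ⇒ r5c1=4.
Step 8. [r5c2∈{5,7}] across row 5, 5 lands solely at r5c2 ⇒ r5c2=5.
Step 9. [r7c6∈{9}] r7c6 has the single candidate 9, so r7c6=9.
Step 10. [r4c4∈{5}] r4c4 has the single candidate 5. So r4c4=5.
Step 11. [r2c7∈{4}] r2c7's peers cover all but 4 ⇒ r2c7=4.
Step 12. [r3c1∈{5,8}] in row 3, 5 fits only at r3c1, so r3c1=5.
Step 13. [r2c6∈{2}] r2c6 is down to just 2 ⇒ r2c6=2.
Step 14. [r6c5∈{9}] nothing but 9 survives at r6c5. So r6c5=9.
Step 15. [r7c9∈{3}] only 3 remains possible at r7c9 ⇒ r7c9=3.
Step 16. [r4c7∈{2}] only 2 remains possible at r4c7, so r4c7=2.
Step 17. [r8c8∈{9}] r8c8's peers cover all but 9, so r8c8=9.
Step 18. [r3c9∈{9}] only 9 remains possible at r3c9, so r3c9=9.
Step 19. [r9c6∈{5}] r9c6's peers cover all but 5, so r9c6=5.
Step 20. [r7c7∈{1}] only 1 remains possible at r7c7, so r7c7=1.
Step 21. [r5c9∈{7}] r5c9's peers cover all but 7. So r5c9=7.
Step 22. [r4c6∈{6}] r4c6's peers cover all but 6, so r4c6=6.
Step 23. [r6c2∈{7}] r6c2's peers cover all but 7, so r6c2=7.
Step 24. [r3c5∈{8}] r3c5 is down to just 8. So r3c5=8.
Step 25. [r9c1∈{3}] r9c1 has the single candidate 3, so r9c1=3.
Step 26. [r1c3∈{4}] nothing but 4 survives at r1c3. So r1c3=4.
Step 27. [r1c2∈{1}] only 1 remains possible at r1c2. So r1c2=1.
Step 28. [r8c4∈{7}] only 7 remains possible at r8c4 ⇒ r8c4=7.
Step 29. [r2c1∈{8}] only 8 remains possible at r2c1. So r2c1=8.
Step 30. [r6c4∈{1}] r6c4 is down to just 1, so r6c4=1.
Step 31. [r2c4∈{3}] r2c4's peers cover all but 3, so r2c4=3.
Step 32. [r3c6∈{1}] r3c6's peers cover all but 1, so r3c6=1.
Step 33. [r4c9∈{4}] r4c9's peers cover all but 4, so r4c9=4.

Answer: 6 1 4 9 5 7 3 2 8 / 8 9 7 3 6 2 4 5 1 / 5 3 2 4 8 1 7 6 9 / 9 8 1 5 7 6 2 3 4 / 4 5 6 2 3 8 9 1 7 / 2 7 3 1 9 4 6 8 5 / 7 6 5 8 2 9 1 4 3 / 1 2 8 7 4 3 5 9 6 / 3 4 9 6 1 5 8 7 2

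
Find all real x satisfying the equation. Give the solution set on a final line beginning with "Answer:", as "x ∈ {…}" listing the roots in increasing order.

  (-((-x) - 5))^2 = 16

Step 1. [(-((-x) - 5))^2 = 16] √ both sides: 16 ≥ 0 gives two branches, so sqrt: -((-x) - 5) = 4 or -4.
Step 2. [-((-x) - 5) = 4 or -4] LHS negated; negate both sides ⇒ neg: (-x) - 5 = -4 or 4.
Step 3. [(-x) - 5 = -4 or 4] 5 comes off first (add 5), so sub: -x = 1 or 9.
Step 4. [-x = 1 or 9] flip signs both sides ⇒ neg: x = -1 or -9.

Answer: x ∈ {-9, -1}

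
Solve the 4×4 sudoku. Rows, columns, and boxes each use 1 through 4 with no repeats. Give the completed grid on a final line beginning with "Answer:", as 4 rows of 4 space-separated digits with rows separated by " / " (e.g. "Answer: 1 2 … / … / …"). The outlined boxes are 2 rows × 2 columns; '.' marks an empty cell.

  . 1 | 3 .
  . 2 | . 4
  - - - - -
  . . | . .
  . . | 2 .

Step 1. [r3c1∈{1,2,3,4}] r3c1 is the only open cell in row 3 admitting 2. So r3c1=2.
Step 2. [r4c1∈{1,3,4}] 1 has one home in col 1: r4c1. So r4c1=1.
Step 3. [r3c4∈{1,3}] col 4 places 1 nowhere but r3c4. So r3c4=1.
Step 4. [r3c2∈{3,4}] row 3 places 3 nowhere but r3c2 ⇒ r3c2=3.
Step 5. [r3c3∈{4}] r3c3 is down to just 4. So r3c3=4.
Step 6. [r1c1∈{4}] nothing but 4 survives at r1c1 ⇒ r1c1=4.
Step 7. [r1c4∈{2}] r1c4 is down to just 2. So r1c4=2.
Step 8. [r2c1∈{3}] only 3 remains possible at r2c1. So r2c1=3.
Step 9. [r4c4∈{3}] only 3 remains possible at r4c4, so r4c4=3.
Step 10. [r2c3∈{1}] r2c3 is down to just 1. So r2c3=1.
Step 11. [r4c2∈{4}] only 4 remains possible at r4c2. So r4c2=4.

Answer: 4 1 3 2 / 3 2 1 4 / 2 3 4 1 / 1 4 2 3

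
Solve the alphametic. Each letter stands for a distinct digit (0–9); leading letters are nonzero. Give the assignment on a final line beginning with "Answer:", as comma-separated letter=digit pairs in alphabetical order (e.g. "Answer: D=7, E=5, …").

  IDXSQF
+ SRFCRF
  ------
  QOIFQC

Step 1. [col 1: F + F ≡ C (mod 10)] several values work for F in column 1 (F + F ≡ C (mod 10), carry-in 0); try F=3 ⇒ F=3.
Step 2. [col 1: F + F ≡ C (mod 10)] in column 1 we have F+F≡C with carry-in 0; given F=3 and digits 3 already taken and all letters distinct, that pins C to 6. So C=6.
Step 3. [col 2: Q + R ≡ Q (mod 10)] in column 2 we have Q+R≡Q with carry-in 0; given nothing yet and digits 3,6 already taken and all letters distinct, that pins R to 0, so R=0.
Step 4. [col 2: Q + R ≡ Q (mod 10)] Q=9 is one option consistent with column 2 (Q + R ≡ Q (mod 10), carry-in 0) — take it ⇒ Q=9.
Step 5. [col 3: S + C ≡ F (mod 10)] column 3: given C=6, F=3, carry-in 0, and digits 0,3,6,9 already taken and all letters distinct, S+C≡F (mod 10) forces S=7 ⇒ S=7.
Step 6. [col 4: X + F ≡ I (mod 10)] X=8 is one option consistent with column 4 (X + F ≡ I (mod 10), carry-in 1) — take it. So X=8.
Step 7. [col 4: X + F ≡ I (mod 10)] in column 4 we have X+F≡I with carry-in 1; given X=8, F=3 and digits 0,3,6,7,8,9 already taken and all letters distinct, that pins I to 2, so I=2.
Step 8. [col 5: D + R ≡ O (mod 10)] from column 5 (R=0, carry-in 1, digits 0,2,3,6,7,8,9 already taken and all letters distinct): D must equal 4, so D=4.
Step 9. [col 5: D + R ≡ O (mod 10)] column 5 reads D+R+carry(1)=O with D=4, R=0; with digits 0,2,3,4,6,7,8,9 already taken and all letters distinct, the only value for O is 5. So O=5.

Answer: C=6, D=4, F=3, I=2, O=5, Q=9, R=0, S=7, X=8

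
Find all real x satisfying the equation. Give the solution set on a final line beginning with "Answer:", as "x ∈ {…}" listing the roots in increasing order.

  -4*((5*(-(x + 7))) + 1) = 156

Step 1. [-4*((5*(-(x + 7))) + 1) = 156] -4 out front; divide by -4 ⇒ div: (5*(-(x + 7))) + 1 = -39.
Step 2. [(5*(-(x + 7))) + 1 = -39] the outer +1 inverts by subtracting 1 ⇒ sub: 5*(-(x + 7)) = -40.
Step 3. [5*(-(x + 7)) = -40] divide by the outer 5 ⇒ div: -(x + 7) = -8.
Step 4. [-(x + 7) = -8] LHS negated; negate both sides, so neg: x + 7 = 8.
Step 5. [x + 7 = 8] +7 is outermost — subtract 7 both sides ⇒ sub: x = 1.

Answer: x ∈ {1}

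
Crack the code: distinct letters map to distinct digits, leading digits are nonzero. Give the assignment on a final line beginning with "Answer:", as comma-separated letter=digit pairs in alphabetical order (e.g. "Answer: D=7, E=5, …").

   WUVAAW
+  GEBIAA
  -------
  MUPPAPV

Step 1. [M] M is the leading digit of a 7-digit sum of two 6-digit numbers; the final carry is exactly 1 ⇒ M=1.
Step 2. [col 1: W + A ≡ V (mod 10)] no forcing yet in column 1 (carry-in 0); A=4 is free and consistent — try it ⇒ A=4.
Step 3. [col 1: W + A ≡ V (mod 10)] column 1 (W + A ≡ V (mod 10), carry-in 0) doesn't pin V yet; pick V=2 and continue, so V=2.
Step 4. [col 1: W + A ≡ V (mod 10)] column 1: given A=4, V=2, carry-in 0, and digits 1,2,4 already taken and all letters distinct, W+A≡V (mod 10) forces W=8, so W=8.
Step 5. [col 2: A + A ≡ P (mod 10)] column 2 reads A+A+carry(1)=P with A=4; with digits 1,2,4,8 already taken and all letters distinct, the only value for P is 9. So P=9.
Step 6. [col 3: A + I ≡ A (mod 10)] in column 3 we have A+I≡A with carry-in 0; given A=4 and digits 1,2,4,8,9 already taken and all letters distinct, that pins I to 0 ⇒ I=0.
Step 7. [col 4: V + B ≡ P (mod 10)] from column 4 (V=2, P=9, carry-in 0, digits 0,1,2,4,8,9 already taken and all letters distinct): B must equal 7, so B=7.
Step 8. [col 5: U + E ≡ P (mod 10)] column 5 (U + E ≡ P (mod 10), carry-in 0) doesn't pin E yet; pick E=6 and continue. So E=6.
Step 9. [col 5: U + E ≡ P (mod 10)] column 5: given E=6, P=9, carry-in 0, and digits 0,1,2,4,6,7,8,9 already taken and all letters distinct, U+E≡P (mod 10) forces U=3, so U=3.
Step 10. [col 6: W + G ≡ U (mod 10)] from column 6 (W=8, U=3, carry-in 0, digits 0,1,2,3,4,6,7,8,9 already taken and all letters distinct): G must equal 5 ⇒ G=5.

Answer: A=4, B=7, E=6, G=5, I=0, M=1, P=9, U=3, V=2, W=8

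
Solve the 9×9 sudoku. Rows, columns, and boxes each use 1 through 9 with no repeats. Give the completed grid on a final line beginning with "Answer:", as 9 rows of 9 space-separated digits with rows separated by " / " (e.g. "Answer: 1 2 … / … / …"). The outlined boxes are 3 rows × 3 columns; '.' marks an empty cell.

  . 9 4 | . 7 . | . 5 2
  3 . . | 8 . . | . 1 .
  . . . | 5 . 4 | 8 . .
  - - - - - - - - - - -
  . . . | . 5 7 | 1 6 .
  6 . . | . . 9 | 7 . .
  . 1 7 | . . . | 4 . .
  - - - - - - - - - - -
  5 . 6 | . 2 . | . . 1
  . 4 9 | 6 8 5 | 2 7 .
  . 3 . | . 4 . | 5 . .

Step 1. [r8c9∈{3}] only 3 remains possible at r8c9, so r8c9=3.
Step 2. [r6c6∈{2,3,6,8}] 8 has one home in col 6: r6c6. So r6c6=8.
Step 3. [r7c7∈{9}] only 9 remains possible at r7c7 ⇒ r7c7=9.
Step 4. [r2c7∈{6}] nothing but 6 survives at r2c7. So r2c7=6.
Step 5. [r9c8∈{8}] r9c8 is down to just 8. So r9c8=8.
Step 6. [r4c1∈{2,4,8,9}] col 1 places 4 nowhere but r4c1 ⇒ r4c1=4.
Step 7. [r4c9∈{8,9}] r4c9 is the only open cell in row 4 admitting 9. So r4c9=9.
Step 8. [r8c1∈{1}] only 1 remains possible at r8c1 ⇒ r8c1=1.
Step 9. [r9c3∈{2}] r9c3 has the single candidate 2, so r9c3=2.
Step 10. [r5c9∈{5,8}] r5c9 is the only open cell in col 9 admitting 8, so r5c9=8.
Step 11. [r3c2∈{2,6,7}] across col 2, 6 lands solely at r3c2. So r3c2=6.
Step 12. [r5c4∈{1,2,3,4}] 4 has one home in row 5: r5c4. So r5c4=4.
Step 13. [r1c7∈{3}] r1c7 is down to just 3. So r1c7=3.
Step 14. [r3c5∈{1,3,9}] r3c5 is the only open cell in row 3 admitting 3 ⇒ r3c5=3.
Step 15. [r3c1∈{2,7}] r3c1 is the only open cell in row 3 admitting 2. So r3c1=2.
Step 16. [r2c2∈{5,7}] 7 has one home in box 1: r2c2 ⇒ r2c2=7.
Step 17. [r9c6∈{1}] r9c6's peers cover all but 1, so r9c6=1.
Step 18. [r7c4∈{3,7}] across row 7, 7 lands solely at r7c4 ⇒ r7c4=7.
Step 19. [r5c2∈{2,5}] r5c2 is the only open cell in col 2 admitting 5, so r5c2=5.
Step 20. [r4c2∈{2,8}] r4c2 is the only open cell in col 2 admitting 2, so r4c2=2.
Step 21. [r5c3∈{3}] only 3 remains possible at r5c3, so r5c3=3.
Step 22. [r6c4∈{2,3}] col 4 places 2 nowhere but r6c4, so r6c4=2.
Step 23. [r5c5∈{1}] nothing but 1 survives at r5c5. So r5c5=1.
Step 24. [r2c3∈{5}] r2c3 has the single candidate 5, so r2c3=5.
Step 25. [r7c8∈{4}] nothing but 4 survives at r7c8. So r7c8=4.
Step 26. [r1c4∈{1}] only 1 remains possible at r1c4, so r1c4=1.
Step 27. [r9c9∈{6}] r9c9's peers cover all but 6, so r9c9=6.
Step 28. [r2c9∈{4}] r2c9's peers cover all but 4 ⇒ r2c9=4.
Step 29. [r6c8∈{3}] nothing but 3 survives at r6c8. So r6c8=3.
Step 30. [r2c6∈{2}] r2c6 is down to just 2 ⇒ r2c6=2.
Step 31. [r4c4∈{3}] r4c4's peers cover all but 3, so r4c4=3.
Step 32. [r3c3∈{1}] r3c3's peers cover all but 1. So r3c3=1.
Step 33. [r4c3∈{8}] r4c3's peers cover all but 8, so r4c3=8.
Step 34. [r9c1∈{7}] nothing but 7 survives at r9c1. So r9c1=7.
Step 35. [r6c9∈{5}] r6c9 is down to just 5, so r6c9=5.
Step 36. [r1c6∈{6}] r1c6's peers cover all but 6, so r1c6=6.
Step 37. [r2c5∈{9}] r2c5 is down to just 9 ⇒ r2c5=9.
Step 38. [r9c4∈{9}] r9c4 has the single candidate 9. So r9c4=9.
Step 39. [r6c5∈{6}] r6c5's peers cover all but 6, so r6c5=6.
Step 40. [r7c2∈{8}] only 8 remains possible at r7c2. So r7c2=8.
Step 41. [r1c1∈{8}] r1c1's peers cover all but 8, so r1c1=8.
Step 42. [r6c1∈{9}] r6c1 is down to just 9. So r6c1=9.
Step 43. [r7c6∈{3}] only 3 remains possible at r7c6. So r7c6=3.
Step 44. [r3c8∈{9}] nothing but 9 survives at r3c8 ⇒ r3c8=9.
Step 45. [r3c9∈{7}] r3c9 is down to just 7. So r3c9=7.
Step 46. [r5c8∈{2}] r5c8 has the single candidate 2, so r5c8=2.

Answer: 8 9 4 1 7 6 3 5 2 / 3 7 5 8 9 2 6 1 4 / 2 6 1 5 3 4 8 9 7 / 4 2 8 3 5 7 1 6 9 / 6 5 3 4 1 9 7 2 8 / 9 1 7 2 6 8 4 3 5 / 5 8 6 7 2 3 9 4 1 / 1 4 9 6 8 5 2 7 3 / 7 3 2 9 4 1 5 8 6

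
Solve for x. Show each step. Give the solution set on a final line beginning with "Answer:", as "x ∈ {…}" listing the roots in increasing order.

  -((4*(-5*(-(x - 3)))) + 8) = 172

Step 1. [-((4*(-5*(-(x - 3)))) + 8) = 172] flip signs both sides. So neg: (4*(-5*(-(x - 3)))) + 8 = -172.
Step 2. [(4*(-5*(-(x - 3)))) + 8 = -172] 4 divides every term; factor it out ⇒ factor: (-5*(-(x - 3))) + 2 = -43.
Step 3. [(-5*(-(x - 3))) + 2 = -43] peel the +2: subtract 2 from each side ⇒ sub: -5*(-(x - 3)) = -45.
Step 4. [-5*(-(x - 3)) = -45] -5·(inner) — divide through by -5. So div: -(x - 3) = 9.
Step 5. [-(x - 3) = 9] flip signs both sides. So neg: x - 3 = -9.
Step 6. [x - 3 = -9] add 3: x sits inside (… - 3), so sub: x = -6.

Answer: x ∈ {-6}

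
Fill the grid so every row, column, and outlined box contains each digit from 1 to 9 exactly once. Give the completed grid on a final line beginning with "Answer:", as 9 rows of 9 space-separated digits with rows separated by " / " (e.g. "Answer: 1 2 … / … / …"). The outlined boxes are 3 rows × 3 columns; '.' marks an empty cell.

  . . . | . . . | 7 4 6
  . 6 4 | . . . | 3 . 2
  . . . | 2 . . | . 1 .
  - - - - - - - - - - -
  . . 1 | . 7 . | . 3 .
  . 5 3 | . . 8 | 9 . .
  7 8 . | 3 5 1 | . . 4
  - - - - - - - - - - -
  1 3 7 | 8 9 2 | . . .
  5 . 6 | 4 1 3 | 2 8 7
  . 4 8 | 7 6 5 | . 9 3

Step 1. [r1c6∈{9}] nothing but 9 survives at r1c6, so r1c6=9.
Step 2. [r3c9∈{5,8,9}] r3c9 is the only open cell in col 9 admitting 9 ⇒ r3c9=9.
Step 3. [r3c7∈{5,8}] in box 3, 8 fits only at r3c7. So r3c7=8.
Step 4. [r5c4∈{6}] r5c4 is down to just 6. So r5c4=6.
Step 5. [r4c1∈{2,4,6,9}] col 1 places 6 nowhere but r4c1. So r4c1=6.
Step 6. [r4c2∈{2,9}] 2 has one home in row 4: r4c2 ⇒ r4c2=2.
Step 7. [r7c9∈{5}] r7c9's peers cover all but 5, so r7c9=5.
Step 8. [r3c6∈{4,6,7}] r3c6 is the only open cell in row 3 admitting 6 ⇒ r3c6=6.
Step 9. [r2c5∈{8}] r2c5's peers cover all but 8 ⇒ r2c5=8.
Step 10. [r6c7∈{6}] nothing but 6 survives at r6c7. So r6c7=6.
Step 11. [r2c4∈{1,5}] row 2 places 1 nowhere but r2c4. So r2c4=1.
Step 12. [r3c1∈{3}] only 3 remains possible at r3c1 ⇒ r3c1=3.
Step 13. [r1c3∈{2,5}] r1c3 is the only open cell in col 3 admitting 2, so r1c3=2.
Step 14. [r5c5∈{2,4}] r5c5 is the only open cell in col 5 admitting 2 ⇒ r5c5=2.
Step 15. [r2c8∈{5}] nothing but 5 survives at r2c8. So r2c8=5.
Step 16. [r4c6∈{4}] r4c6's peers cover all but 4, so r4c6=4.
Step 17. [r7c8∈{6}] nothing but 6 survives at r7c8 ⇒ r7c8=6.
Step 18. [r9c1∈{2}] nothing but 2 survives at r9c1. So r9c1=2.
Step 19. [r5c9∈{1}] r5c9's peers cover all but 1. So r5c9=1.
Step 20. [r1c1∈{8}] nothing but 8 survives at r1c1. So r1c1=8.
Step 21. [r6c3∈{9}] r6c3's peers cover all but 9, so r6c3=9.
Step 22. [r1c5∈{3}] only 3 remains possible at r1c5. So r1c5=3.
Step 23. [r5c8∈{7}] r5c8 is down to just 7. So r5c8=7.
Step 24. [r4c9∈{8}] only 8 remains possible at r4c9 ⇒ r4c9=8.
Step 25. [r2c6∈{7}] r2c6's peers cover all but 7, so r2c6=7.
Step 26. [r4c7∈{5}] r4c7 has the single candidate 5 ⇒ r4c7=5.
Step 27. [r1c4∈{5}] only 5 remains possible at r1c4, so r1c4=5.
Step 28. [r2c1∈{9}] only 9 remains possible at r2c1. So r2c1=9.
Step 29. [r3c3∈{5}] r3c3 is down to just 5, so r3c3=5.
Step 30. [r8c2∈{9}] r8c2 is down to just 9 ⇒ r8c2=9.
Step 31. [r5c1∈{4}] nothing but 4 survives at r5c1, so r5c1=4.
Step 32. [r1c2∈{1}] only 1 remains possible at r1c2, so r1c2=1.
Step 33. [r6c8∈{2}] r6c8 is down to just 2. So r6c8=2.
Step 34. [r9c7∈{1}] r9c7 is down to just 1, so r9c7=1.
Step 35. [r4c4∈{9}] r4c4 has the single candidate 9. So r4c4=9.
Step 36. [r7c7∈{4}] r7c7 has the single candidate 4. So r7c7=4.
Step 37. [r3c5∈{4}] only 4 remains possible at r3c5 ⇒ r3c5=4.
Step 38. [r3c2∈{7}] r3c2 is down to just 7. So r3c2=7.

Answer: 8 1 2 5 3 9 7 4 6 / 9 6 4 1 8 7 3 5 2 / 3 7 5 2 4 6 8 1 9 / 6 2 1 9 7 4 5 3 8 / 4 5 3 6 2 8 9 7 1 / 7 8 9 3 5 1 6 2 4 / 1 3 7 8 9 2 4 6 5 / 5 9 6 4 1 3 2 8 7 / 2 4 8 7 6 5 1 9 3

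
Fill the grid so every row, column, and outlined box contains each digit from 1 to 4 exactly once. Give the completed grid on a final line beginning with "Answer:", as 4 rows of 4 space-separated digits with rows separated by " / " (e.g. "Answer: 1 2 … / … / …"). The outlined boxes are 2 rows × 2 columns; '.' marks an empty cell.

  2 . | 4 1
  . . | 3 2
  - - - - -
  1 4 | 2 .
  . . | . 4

Step 1. [r1c2∈{3}] r1c2's peers cover all but 3 ⇒ r1c2=3.
Step 2. [r2c1∈{4}] r2c1 has the single candidate 4, so r2c1=4.
Step 3. [r2c2∈{1}] nothing but 1 survives at r2c2, so r2c2=1.
Step 4. [r4c2∈{2}] nothing but 2 survives at r4c2 ⇒ r4c2=2.
Step 5. [r4c1∈{3}] nothing but 3 survives at r4c1, so r4c1=3.
Step 6. [r3c4∈{3}] r3c4's peers cover all but 3 ⇒ r3c4=3.
Step 7. [r4c3∈{1}] r4c3's peers cover all but 1, so r4c3=1.

Answer: 2 3 4 1 / 4 1 3 2 / 1 4 2 3 / 3 2 1 4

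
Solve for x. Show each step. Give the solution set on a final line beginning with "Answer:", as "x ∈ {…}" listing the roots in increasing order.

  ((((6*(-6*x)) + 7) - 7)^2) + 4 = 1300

Step 1. [((((6*(-6*x)) + 7) - 7)^2) + 4 = 1300] peel the +4: subtract 4 from each side, so sub: (((6*(-6*x)) + 7) - 7)^2 = 1296.
Step 2. [(((6*(-6*x)) + 7) - 7)^2 = 1296] 1296 ≥ 0, LHS is (·)² — take ±√ ⇒ sqrt: ((6*(-6*x)) + 7) - 7 = 36 or -36.
Step 3. [((6*(-6*x)) + 7) - 7 = 36 or -36] the outer -7 inverts by adding 7, so sub: (6*(-6*x)) + 7 = 43 or -29.
Step 4. [(6*(-6*x)) + 7 = 43 or -29] +7 is outermost — subtract 7 both sides, so sub: 6*(-6*x) = 36 or -36.
Step 5. [6*(-6*x) = 36 or -36] leading coefficient 6: divide by 6 ⇒ div: -6*x = 6 or -6.
Step 6. [-6*x = 6 or -6] LHS = -6·(…); ÷-6 both sides. So div: x = -1 or 1.

Answer: x ∈ {-1, 1}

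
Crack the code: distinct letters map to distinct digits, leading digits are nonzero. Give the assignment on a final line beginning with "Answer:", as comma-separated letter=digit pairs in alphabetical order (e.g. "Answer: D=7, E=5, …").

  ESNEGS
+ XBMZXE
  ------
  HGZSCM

Step 1. [col 1: S + E ≡ M (mod 10)] several values work for M in column 1 (S + E ≡ M (mod 10), carry-in 0); try M=5, so M=5.
Step 2. [col 1: S + E ≡ M (mod 10)] several values work for S in column 1 (S + E ≡ M (mod 10), carry-in 0); try S=1, so S=1.
Step 3. [col 1: S + E ≡ M (mod 10)] in column 1 we have S+E≡M with carry-in 0; given S=1, M=5 and digits 1,5 already taken and all letters distinct, that pins E to 4, so E=4.
Step 4. [col 2: G + X ≡ C (mod 10)] no forcing yet in column 2 (carry-in 0); G=9 is free and consistent — try it. So G=9.
Step 5. [col 2: G + X ≡ C (mod 10)] X=3 is one option consistent with column 2 (G + X ≡ C (mod 10), carry-in 0) — take it, so X=3.
Step 6. [col 2: G + X ≡ C (mod 10)] from column 2 (G=9, X=3, carry-in 0, digits 1,3,4,5,9 already taken and all letters distinct): C must equal 2 ⇒ C=2.
Step 7. [col 3: E + Z ≡ S (mod 10)] column 3 reads E+Z+carry(1)=S with E=4, S=1; with digits 1,2,3,4,5,9 already taken and all letters distinct, the only value for Z is 6. So Z=6.
Step 8. [col 4: N + M ≡ Z (mod 10)] from column 4 (M=5, Z=6, carry-in 1, digits 1,2,3,4,5,6,9 already taken and all letters distinct): N must equal 0, so N=0.
Step 9. [col 5: S + B ≡ G (mod 10)] column 5 reads S+B+carry(0)=G with S=1, G=9; with digits 0,1,2,3,4,5,6,9 already taken and all letters distinct, the only value for B is 8, so B=8.
Step 10. [col 6: E + X ≡ H (mod 10)] column 6: given E=4, X=3, carry-in 0, and digits 0,1,2,3,4,5,6,8,9 already taken and all letters distinct, E+X≡H (mod 10) forces H=7. So H=7.

Answer: B=8, C=2, E=4, G=9, H=7, M=5, N=0, S=1, X=3, Z=6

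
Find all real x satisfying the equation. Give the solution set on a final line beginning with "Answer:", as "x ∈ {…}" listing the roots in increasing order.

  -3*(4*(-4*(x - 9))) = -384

Step 1. [-3*(4*(-4*(x - 9))) = -384] LHS = -3·(…); ÷-3 both sides. So div: 4*(-4*(x - 9)) = 128.
Step 2. [4*(-4*(x - 9)) = 128] LHS = 4·(…); ÷4 both sides, so div: -4*(x - 9) = 32.
Step 3. [-4*(x - 9) = 32] -4 out front; divide by -4. So div: x - 9 = -8.
Step 4. [x - 9 = -8] the outer -9 inverts by adding 9. So sub: x = 1.

Answer: x ∈ {1}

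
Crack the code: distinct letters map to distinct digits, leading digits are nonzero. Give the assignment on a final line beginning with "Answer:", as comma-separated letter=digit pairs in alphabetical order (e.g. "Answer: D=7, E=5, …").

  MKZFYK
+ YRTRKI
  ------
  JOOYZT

Step 1. [col 1: K + I ≡ T (mod 10)] I=7 is one option consistent with column 1 (K + I ≡ T (mod 10), carry-in 0) — take it ⇒ I=7.
Step 2. [col 1: K + I ≡ T (mod 10)] K=4 is one option consistent with column 1 (K + I ≡ T (mod 10), carry-in 0) — take it ⇒ K=4.
Step 3. [col 1: K + I ≡ T (mod 10)] column 1: given K=4, I=7, carry-in 0, and digits 4,7 already taken and all letters distinct, K+I≡T (mod 10) forces T=1 ⇒ T=1.
Step 4. [col 2: Y + K ≡ Z (mod 10)] several values work for Z in column 2 (Y + K ≡ Z (mod 10), carry-in 1); try Z=0, so Z=0.
Step 5. [col 2: Y + K ≡ Z (mod 10)] from column 2 (K=4, Z=0, carry-in 1, digits 0,1,4,7 already taken and all letters distinct): Y must equal 5, so Y=5.
Step 6. [col 3: F + R ≡ Y (mod 10)] R=8 is one option consistent with column 3 (F + R ≡ Y (mod 10), carry-in 1) — take it ⇒ R=8.
Step 7. [col 3: F + R ≡ Y (mod 10)] column 3: given R=8, Y=5, carry-in 1, and digits 0,1,4,5,7,8 already taken and all letters distinct, F+R≡Y (mod 10) forces F=6 ⇒ F=6.
Step 8. [col 4: Z + T ≡ O (mod 10)] column 4: given Z=0, T=1, carry-in 1, and digits 0,1,4,5,6,7,8 already taken and all letters distinct, Z+T≡O (mod 10) forces O=2, so O=2.
Step 9. [col 6: M + Y ≡ J (mod 10)] in column 6 we have M+Y≡J with carry-in 1; given Y=5 and digits 0,1,2,4,5,6,7,8 already taken and all letters distinct, that pins M to 3 ⇒ M=3.
Step 10. [col 6: M + Y ≡ J (mod 10)] from column 6 (M=3, Y=5, carry-in 1, digits 0,1,2,3,4,5,6,7,8 already taken and all letters distinct): J must equal 9, so J=9.

Answer: F=6, I=7, J=9, K=4, M=3, O=2, R=8, T=1, Y=5, Z=0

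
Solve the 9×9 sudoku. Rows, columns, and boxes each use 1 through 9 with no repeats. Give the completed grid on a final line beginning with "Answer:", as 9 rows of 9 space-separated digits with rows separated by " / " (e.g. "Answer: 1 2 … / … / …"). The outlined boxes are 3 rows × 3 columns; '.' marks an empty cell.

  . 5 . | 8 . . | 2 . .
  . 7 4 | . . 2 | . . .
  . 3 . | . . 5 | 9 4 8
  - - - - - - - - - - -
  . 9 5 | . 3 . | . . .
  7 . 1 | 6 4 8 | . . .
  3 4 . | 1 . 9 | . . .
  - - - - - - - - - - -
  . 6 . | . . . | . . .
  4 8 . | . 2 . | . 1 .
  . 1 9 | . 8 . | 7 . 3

Step 1. [r1c3∈{6}] r1c3's peers cover all but 6, so r1c3=6.
Step 2. [r4c6∈{7}] only 7 remains possible at r4c6 ⇒ r4c6=7.
Step 3. [r4c1∈{2,6,8}] across col 1, 6 lands solely at r4c1 ⇒ r4c1=6.
Step 4. [r1c6∈{1,3,4}] row 1 places 4 nowhere but r1c6, so r1c6=4.
Step 5. [r2c4∈{3,9}] 3 has one home in box 2: r2c4. So r2c4=3.
Step 6. [r6c5∈{5}] nothing but 5 survives at r6c5. So r6c5=5.
Step 7. [r3c4∈{7}] nothing but 7 survives at r3c4 ⇒ r3c4=7.
Step 8. [r7c5∈{1,7,9}] r7c5 is the only open cell in col 5 admitting 7, so r7c5=7.
Step 9. [r5c2∈{2}] r5c2 is down to just 2, so r5c2=2.
Step 10. [r6c3∈{8}] r6c3 has the single candidate 8, so r6c3=8.
Step 11. [r6c7∈{6}] nothing but 6 survives at r6c7 ⇒ r6c7=6.
Step 12. [r8c7∈{5}] r8c7 has the single candidate 5. So r8c7=5.
Step 13. [r2c7∈{1}] r2c7 is down to just 1, so r2c7=1.
Step 14. [r9c4∈{4,5}] r9c4 is the only open cell in row 9 admitting 4 ⇒ r9c4=4.
Step 15. [r4c4∈{2}] r4c4 is down to just 2. So r4c4=2.
Step 16. [r8c4∈{9}] only 9 remains possible at r8c4 ⇒ r8c4=9.
Step 17. [r8c9∈{6}] r8c9's peers cover all but 6, so r8c9=6.
Step 18. [r9c8∈{2}] r9c8's peers cover all but 2 ⇒ r9c8=2.
Step 19. [r6c8∈{7}] r6c8 is down to just 7. So r6c8=7.
Step 20. [r2c9∈{5}] r2c9 is down to just 5 ⇒ r2c9=5.
Step 21. [r3c3∈{2}] r3c3 has the single candidate 2. So r3c3=2.
Step 22. [r8c6∈{3}] nothing but 3 survives at r8c6. So r8c6=3.
Step 23. [r4c8∈{8}] nothing but 8 survives at r4c8 ⇒ r4c8=8.
Step 24. [r7c8∈{9}] nothing but 9 survives at r7c8, so r7c8=9.
Step 25. [r3c5∈{1,6}] r3c5 is the only open cell in row 3 admitting 6 ⇒ r3c5=6.
Step 26. [r2c5∈{9}] nothing but 9 survives at r2c5 ⇒ r2c5=9.
Step 27. [r7c9∈{4}] r7c9's peers cover all but 4 ⇒ r7c9=4.
Step 28. [r1c8∈{3}] r1c8 is down to just 3. So r1c8=3.
Step 29. [r9c1∈{5}] r9c1's peers cover all but 5 ⇒ r9c1=5.
Step 30. [r3c1∈{1}] nothing but 1 survives at r3c1 ⇒ r3c1=1.
Step 31. [r1c9∈{7}] only 7 remains possible at r1c9, so r1c9=7.
Step 32. [r5c9∈{9}] nothing but 9 survives at r5c9. So r5c9=9.
Step 33. [r8c3∈{7}] r8c3 is down to just 7, so r8c3=7.
Step 34. [r7c3∈{3}] r7c3 has the single candidate 3 ⇒ r7c3=3.
Step 35. [r2c8∈{6}] r2c8 has the single candidate 6 ⇒ r2c8=6.
Step 36. [r1c1∈{9}] r1c1 has the single candidate 9, so r1c1=9.
Step 37. [r5c7∈{3}] nothing but 3 survives at r5c7 ⇒ r5c7=3.
Step 38. [r7c6∈{1}] r7c6's peers cover all but 1. So r7c6=1.
Step 39. [r1c5∈{1}] nothing but 1 survives at r1c5, so r1c5=1.
Step 40. [r7c4∈{5}] r7c4's peers cover all but 5, so r7c4=5.
Step 41. [r4c7∈{4}] nothing but 4 survives at r4c7 ⇒ r4c7=4.
Step 42. [r7c1∈{2}] r7c1 is down to just 2 ⇒ r7c1=2.
Step 43. [r9c6∈{6}] nothing but 6 survives at r9c6. So r9c6=6.
Step 44. [r2c1∈{8}] only 8 remains possible at r2c1. So r2c1=8.
Step 45. [r4c9∈{1}] only 1 remains possible at r4c9, so r4c9=1.
Step 46. [r5c8∈{5}] r5c8 has the single candidate 5, so r5c8=5.
Step 47. [r6c9∈{2}] r6c9's peers cover all but 2, so r6c9=2.
Step 48. [r7c7∈{8}] r7c7 is down to just 8. So r7c7=8.

Answer: 9 5 6 8 1 4 2 3 7 / 8 7 4 3 9 2 1 6 5 / 1 3 2 7 6 5 9 4 8 / 6 9 5 2 3 7 4 8 1 / 7 2 1 6 4 8 3 5 9 / 3 4 8 1 5 9 6 7 2 / 2 6 3 5 7 1 8 9 4 / 4 8 7 9 2 3 5 1 6 / 5 1 9 4 8 6 7 2 3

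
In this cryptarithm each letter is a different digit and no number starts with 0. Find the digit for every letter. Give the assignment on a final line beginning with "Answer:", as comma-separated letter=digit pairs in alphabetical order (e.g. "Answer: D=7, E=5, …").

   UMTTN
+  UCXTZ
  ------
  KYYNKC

Step 1. [col 1: N + Z ≡ C (mod 10)] several values work for N in column 1 (N + Z ≡ C (mod 10), carry-in 0); try N=2. So N=2.
Step 2. [col 1: N + Z ≡ C (mod 10)] no forcing yet in column 1 (carry-in 0); Z=8 is free and consistent — try it, so Z=8.
Step 3. [col 1: N + Z ≡ C (mod 10)] column 1: given N=2, Z=8, carry-in 0, and digits 2,8 already taken and all letters distinct, N+Z≡C (mod 10) forces C=0 ⇒ C=0.
Step 4. [col 2: T + T ≡ K (mod 10)] no forcing yet in column 2 (carry-in 1); T=5 is free and consistent — try it. So T=5.
Step 5. [col 2: T + T ≡ K (mod 10)] from column 2 (T=5, carry-in 1, digits 0,2,5,8 already taken and all letters distinct): K must equal 1, so K=1.
Step 6. [col 3: T + X ≡ N (mod 10)] from column 3 (T=5, N=2, carry-in 1, digits 0,1,2,5,8 already taken and all letters distinct): X must equal 6 ⇒ X=6.
Step 7. [col 4: M + C ≡ Y (mod 10)] from column 4 (C=0, carry-in 1, digits 0,1,2,5,6,8 already taken and all letters distinct): Y must equal 4. So Y=4.
Step 8. [col 4: M + C ≡ Y (mod 10)] in column 4 we have M+C≡Y with carry-in 1; given C=0, Y=4 and digits 0,1,2,4,5,6,8 already taken and all letters distinct, that pins M to 3, so M=3.
Step 9. [col 5: U + U ≡ Y (mod 10)] from column 5 (Y=4, carry-in 0, digits 0,1,2,3,4,5,6,8 already taken and all letters distinct): U must equal 7, so U=7.

Answer: C=0, K=1, M=3, N=2, T=5, U=7, X=6, Y=4, Z=8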